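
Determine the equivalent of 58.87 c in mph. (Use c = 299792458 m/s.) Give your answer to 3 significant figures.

1 speed of light = 6.70617e+8 mph.
So 58.87 × 6.70617e+8 ≈ 3.95e+10 mph.

3.95e+10 miles per hour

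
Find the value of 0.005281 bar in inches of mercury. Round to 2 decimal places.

1 bar = 29.5300 inches of mercury.
So 0.005281 × 29.5300 ≈ 0.16 inHg.

0.16 inHg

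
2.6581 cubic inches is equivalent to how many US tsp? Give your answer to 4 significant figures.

1 in³ = 3.32468 US teaspoons.
Thus 2.6581 × 3.32468 ≈ 8.837 US tsp.

8.837 US tsp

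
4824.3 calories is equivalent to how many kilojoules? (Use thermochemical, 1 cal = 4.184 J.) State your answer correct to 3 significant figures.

1 cal = 0.00418400 kJ.
So 4824.3 × 0.00418400 ≈ 20.2 kJ.

20.2 kJ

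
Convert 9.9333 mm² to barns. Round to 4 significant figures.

1 square millimeter = 1.00000 × 10^22 barns.
Thus 9.9333 × 1.00000 × 10^22 ≈ 9.933 × 10^22 barn.

9.933 × 10^22 barns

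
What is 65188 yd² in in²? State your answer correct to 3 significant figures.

1 square yard = 1296.00 in².
Then 65188 × 1296.00 ≈ 8.45e+7 in².

8.45e+7 in²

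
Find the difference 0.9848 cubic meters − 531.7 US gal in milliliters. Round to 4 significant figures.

-1.028e+6 mL

0.9848 m³ = 984800 mL and 531.7 US gal = 2.01270e+6 mL.
984800 − 2.01270e+6 ≈ -1.028e+6 mL.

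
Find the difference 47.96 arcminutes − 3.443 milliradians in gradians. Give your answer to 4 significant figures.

47.96 arcmin = 0.888148 grad and 3.443 mrad = 0.219188 grad.
0.888148 − 0.219188 ≈ 0.6690 grad.

0.6690 gradians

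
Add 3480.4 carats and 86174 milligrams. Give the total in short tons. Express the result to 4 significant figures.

3480.4 ct = 0.000767297 short ton and 86174 mg = 9.49906 × 10^-5 short ton.
0.000767297 + 9.49906 × 10^-5 ≈ 0.0008623 short ton.

0.0008623 short ton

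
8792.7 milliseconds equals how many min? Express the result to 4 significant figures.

1 millisecond = 1.66667e-5 minutes.
8792.7 × 1.66667e-5 ≈ 0.1465 min.

0.1465 min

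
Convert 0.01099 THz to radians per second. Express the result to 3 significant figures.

6.91e+10 radians per second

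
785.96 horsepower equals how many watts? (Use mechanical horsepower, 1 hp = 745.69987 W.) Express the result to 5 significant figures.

1 hp = 745.700 watts.
Then 785.96 × 745.700 ≈ 586090 W.

586090 watts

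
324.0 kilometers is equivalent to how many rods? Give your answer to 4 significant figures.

64420 rods

1 kilometer = 198.839 rod.
324.0 × 198.839 ≈ 64420 rod.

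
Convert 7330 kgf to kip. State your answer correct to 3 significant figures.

1 kilogram-force = 0.00220462 kips.
Thus 7330 × 0.00220462 ≈ 16.2 kip.

16.2 kip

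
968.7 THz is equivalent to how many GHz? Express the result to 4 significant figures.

1 terahertz = 1000.00 gigahertz.
Then 968.7 × 1000.00 ≈ 968700 GHz.

968700 gigahertz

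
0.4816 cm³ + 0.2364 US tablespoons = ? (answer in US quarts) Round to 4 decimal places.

0.0042 US quarts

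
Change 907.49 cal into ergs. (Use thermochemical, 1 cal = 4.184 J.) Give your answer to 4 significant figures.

1 calorie = 4.18400 × 10^7 erg.
Thus 907.49 × 4.18400 × 10^7 ≈ 3.797 × 10^10 erg.

3.797 × 10^10 erg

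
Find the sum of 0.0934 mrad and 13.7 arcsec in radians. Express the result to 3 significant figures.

0.000160 rad

0.0934 mrad = 9.34000 × 10^-5 rad and 13.7 arcsec = 6.64195 × 10^-5 rad.
9.34000 × 10^-5 + 6.64195 × 10^-5 ≈ 0.000160 rad.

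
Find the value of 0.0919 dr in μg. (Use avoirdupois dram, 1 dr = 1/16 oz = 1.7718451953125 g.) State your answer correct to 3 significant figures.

1 dram = 1.77185 × 10^6 micrograms.
So 0.0919 × 1.77185 × 10^6 ≈ 163000 μg.

163000 μg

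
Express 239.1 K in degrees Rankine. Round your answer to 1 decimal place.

430.4 degrees Rankine

°R = K × 9/5.
Applying the formula gives 430.4 °R.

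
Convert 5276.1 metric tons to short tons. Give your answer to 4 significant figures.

5816 short ton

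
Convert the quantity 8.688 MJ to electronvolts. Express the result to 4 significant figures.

5.423e+25 eV

1 megajoule = 6.24151e+24 eV.
So 8.688 × 6.24151e+24 ≈ 5.423e+25 eV.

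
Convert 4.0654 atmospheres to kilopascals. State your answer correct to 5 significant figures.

411.93 kilopascals

1 atmosphere = 101.325 kPa.
4.0654 × 101.325 ≈ 411.93 kPa.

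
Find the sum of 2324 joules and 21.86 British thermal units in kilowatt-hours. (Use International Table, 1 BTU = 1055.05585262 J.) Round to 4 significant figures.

2324 J = 0.000645556 kWh and 21.86 BTU = 0.00640653 kWh.
0.000645556 + 0.00640653 ≈ 0.007052 kWh.

0.007052 kilowatt-hours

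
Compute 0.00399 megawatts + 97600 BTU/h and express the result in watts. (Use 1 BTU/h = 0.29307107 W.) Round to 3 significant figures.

0.00399 MW = 3990.00 W and 97600 BTU/h = 28603.7 W.
3990.00 + 28603.7 ≈ 32600 W.

32600 watts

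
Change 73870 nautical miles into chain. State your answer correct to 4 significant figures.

6.801 × 10^6 chain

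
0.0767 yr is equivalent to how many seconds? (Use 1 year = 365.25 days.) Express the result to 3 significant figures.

2.42 × 10^6 s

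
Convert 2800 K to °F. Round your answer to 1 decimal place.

4580.3 degrees Fahrenheit

K = (°F + 459.67) × 5/9.
Applying the formula gives 4580.3 °F.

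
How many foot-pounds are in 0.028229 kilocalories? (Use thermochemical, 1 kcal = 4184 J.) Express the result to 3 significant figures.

1 kcal = 3085.96 foot-pounds.
Then 0.028229 × 3085.96 ≈ 87.1 ft·lbf.

87.1 foot-pounds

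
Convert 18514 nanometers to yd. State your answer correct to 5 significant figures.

1 nanometer = 1.09361e-9 yards.
18514 × 1.09361e-9 ≈ 2.0247e-5 yd.

2.0247e-5 yards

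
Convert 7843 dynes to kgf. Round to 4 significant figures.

1 dyn = 1.01972e-6 kgf.
So 7843 × 1.01972e-6 ≈ 0.007998 kgf.

0.007998 kilograms-force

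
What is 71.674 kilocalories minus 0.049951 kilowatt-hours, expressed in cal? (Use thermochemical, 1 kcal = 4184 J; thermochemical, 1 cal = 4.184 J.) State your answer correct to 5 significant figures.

71.674 kcal = 71674.0 cal and 0.049951 kWh = 42978.9 cal.
71674.0 − 42978.9 ≈ 28695 cal.

28695 cal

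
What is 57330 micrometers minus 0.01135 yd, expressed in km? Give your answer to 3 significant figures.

57330 μm = 5.73300 × 10^-5 km and 0.01135 yd = 1.03784 × 10^-5 km.
5.73300 × 10^-5 − 1.03784 × 10^-5 ≈ 4.70 × 10^-5 km.

4.70 × 10^-5 kilometers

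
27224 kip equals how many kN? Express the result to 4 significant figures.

121100 kilonewtons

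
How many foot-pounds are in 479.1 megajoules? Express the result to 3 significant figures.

3.53 × 10^8 ft·lbf

1 megajoule = 737562 foot-pounds.
Thus 479.1 × 737562 ≈ 3.53 × 10^8 ft·lbf.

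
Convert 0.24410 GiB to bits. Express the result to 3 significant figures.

2.10 × 10^9 bits

1 gibibyte = 8.58993 × 10^9 bit.
Thus 0.24410 × 8.58993 × 10^9 ≈ 2.10 × 10^9 bit.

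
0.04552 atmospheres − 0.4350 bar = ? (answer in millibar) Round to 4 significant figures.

0.04552 atm = 46.1231 mbar and 0.4350 bar = 435.000 mbar.
46.1231 − 435.000 ≈ -388.9 mbar.

-388.9 millibar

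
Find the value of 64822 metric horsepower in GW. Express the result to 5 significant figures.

1 metric horsepower = 7.3549875e-7 gigawatts.
Thus 64822 × 7.3549875e-7 ≈ 0.047676 GW.

0.047676 GW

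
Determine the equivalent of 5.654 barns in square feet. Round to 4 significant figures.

6.086e-27 square feet

1 barn = 1.07639e-27 square feet.
Then 5.654 × 1.07639e-27 ≈ 6.086e-27 ft².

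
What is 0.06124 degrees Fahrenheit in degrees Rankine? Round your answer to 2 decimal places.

459.73 °R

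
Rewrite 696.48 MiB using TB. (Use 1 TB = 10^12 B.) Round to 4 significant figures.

0.0007303 terabytes

1 MiB = 1.04858 × 10^-6 TB.
So 696.48 × 1.04858 × 10^-6 ≈ 0.0007303 TB.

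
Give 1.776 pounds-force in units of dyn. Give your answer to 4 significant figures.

790000 dyn

1 lbf = 444822 dyn.
So 1.776 × 444822 ≈ 790000 dyn.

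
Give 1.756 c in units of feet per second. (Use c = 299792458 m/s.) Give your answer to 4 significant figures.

1 c = 9.83571 × 10^8 ft/s.
1.756 × 9.83571 × 10^8 ≈ 1.727 × 10^9 ft/s.

1.727 × 10^9 ft/s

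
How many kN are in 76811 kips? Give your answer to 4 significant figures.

341700 kilonewtons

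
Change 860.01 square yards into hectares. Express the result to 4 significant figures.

0.07191 hectares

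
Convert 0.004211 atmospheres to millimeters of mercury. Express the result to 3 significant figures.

3.20 mmHg

1 atmosphere = 760.000 mmHg.
Thus 0.004211 × 760.000 ≈ 3.20 mmHg.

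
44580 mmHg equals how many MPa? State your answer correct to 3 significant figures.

1 millimeter of mercury = 0.000133322 MPa.
So 44580 × 0.000133322 ≈ 5.94 MPa.

5.94 MPa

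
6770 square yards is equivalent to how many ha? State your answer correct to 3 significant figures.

0.566 hectares

1 square yard = 8.36127 × 10^-5 ha.
So 6770 × 8.36127 × 10^-5 ≈ 0.566 ha.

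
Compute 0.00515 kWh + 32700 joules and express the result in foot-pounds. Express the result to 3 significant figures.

37800 ft·lbf

0.00515 kWh = 13674.4 ft·lbf and 32700 J = 24118.3 ft·lbf.
13674.4 + 24118.3 ≈ 37800 ft·lbf.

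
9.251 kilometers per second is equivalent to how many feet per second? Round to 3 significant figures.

1 km/s = 3280.84 ft/s.
Then 9.251 × 3280.84 ≈ 30400 ft/s.

30400 ft/s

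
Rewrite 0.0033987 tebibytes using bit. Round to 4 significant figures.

1 TiB = 8.79609 × 10^12 bit.
Thus 0.0033987 × 8.79609 × 10^12 ≈ 2.990 × 10^10 bit.

2.990 × 10^10 bit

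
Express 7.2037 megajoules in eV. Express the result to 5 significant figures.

1 megajoule = 6.24151e+24 electronvolts.
Then 7.2037 × 6.24151e+24 ≈ 4.4962e+25 eV.

4.4962e+25 eV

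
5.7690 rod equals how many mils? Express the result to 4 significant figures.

1.142e+6 mil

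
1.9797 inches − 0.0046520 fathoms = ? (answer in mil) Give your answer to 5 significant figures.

1.9797 in = 1979.70 mil and 0.0046520 fathom = 334.944 mil.
1979.70 − 334.944 ≈ 1644.8 mil.

1644.8 mils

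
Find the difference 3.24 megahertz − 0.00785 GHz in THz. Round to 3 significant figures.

3.24 MHz = 3.24000 × 10^-6 THz and 0.00785 GHz = 7.85000 × 10^-6 THz.
3.24000 × 10^-6 − 7.85000 × 10^-6 ≈ -4.61 × 10^-6 THz.

-4.61 × 10^-6 THz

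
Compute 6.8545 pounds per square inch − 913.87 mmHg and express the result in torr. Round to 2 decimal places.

-559.39 torr

6.8545 psi = 354.480 torr and 913.87 mmHg = 913.870 torr.
354.480 − 913.870 ≈ -559.39 torr.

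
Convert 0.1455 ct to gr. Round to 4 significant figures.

1 carat = 3.08647 gr.
Thus 0.1455 × 3.08647 ≈ 0.4491 gr.

0.4491 gr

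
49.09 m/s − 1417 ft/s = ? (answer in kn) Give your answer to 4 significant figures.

49.09 m/s = 95.4233 kn and 1417 ft/s = 839.550 kn.
95.4233 − 839.550 ≈ -744.1 kn.

-744.1 knots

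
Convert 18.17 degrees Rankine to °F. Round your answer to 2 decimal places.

°R = °F + 459.67.
Applying the formula gives -441.50 °F.

-441.50 °F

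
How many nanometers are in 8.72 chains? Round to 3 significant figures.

1.75 × 10^11 nanometers

1 chain = 2.01168 × 10^10 nm.
So 8.72 × 2.01168 × 10^10 ≈ 1.75 × 10^11 nm.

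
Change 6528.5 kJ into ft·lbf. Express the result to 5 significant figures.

4.8152 × 10^6 ft·lbf

1 kilojoule = 737.562 ft·lbf.
Thus 6528.5 × 737.562 ≈ 4.8152 × 10^6 ft·lbf.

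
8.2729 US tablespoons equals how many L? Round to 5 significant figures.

0.12233 liters

1 US tbsp = 0.0147868 L.
8.2729 × 0.0147868 ≈ 0.12233 L.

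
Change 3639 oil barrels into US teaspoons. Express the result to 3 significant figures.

1.17 × 10^8 US tsp

1 oil barrel = 32256.0 US teaspoons.
Then 3639 × 32256.0 ≈ 1.17 × 10^8 US tsp.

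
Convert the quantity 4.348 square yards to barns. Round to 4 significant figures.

1 yd² = 8.36127 × 10^27 barns.
Thus 4.348 × 8.36127 × 10^27 ≈ 3.635 × 10^28 barn.

3.635 × 10^28 barn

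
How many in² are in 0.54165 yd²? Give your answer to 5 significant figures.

701.98 square inches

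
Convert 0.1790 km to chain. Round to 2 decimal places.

1 km = 49.7097 chain.
So 0.1790 × 49.7097 ≈ 8.90 chain.

8.90 chain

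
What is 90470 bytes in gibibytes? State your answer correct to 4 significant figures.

8.426 × 10^-5 GiB

1 byte = 9.31323 × 10^-10 GiB.
90470 × 9.31323 × 10^-10 ≈ 8.426 × 10^-5 GiB.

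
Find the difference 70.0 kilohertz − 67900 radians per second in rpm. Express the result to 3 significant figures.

70.0 kHz = 4.20000 × 10^6 rpm and 67900 rad/s = 648397 rpm.
4.20000 × 10^6 − 648397 ≈ 3.55 × 10^6 rpm.

3.55 × 10^6 rpm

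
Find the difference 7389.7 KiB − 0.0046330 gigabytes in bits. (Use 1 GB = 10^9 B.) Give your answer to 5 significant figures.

7389.7 KiB = 6.05364e+7 bit and 0.0046330 GB = 3.70640e+7 bit.
6.05364e+7 − 3.70640e+7 ≈ 2.3472e+7 bit.

2.3472e+7 bit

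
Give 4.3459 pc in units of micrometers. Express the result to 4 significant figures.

1.341 × 10^23 μm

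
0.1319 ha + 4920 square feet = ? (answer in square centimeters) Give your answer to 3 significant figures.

0.1319 ha = 1.31900e+7 cm² and 4920 ft² = 4.57083e+6 cm².
1.31900e+7 + 4.57083e+6 ≈ 1.78e+7 cm².

1.78e+7 square centimeters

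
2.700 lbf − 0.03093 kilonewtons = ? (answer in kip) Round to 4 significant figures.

2.700 lbf = 0.00270000 kip and 0.03093 kN = 0.00695334 kip.
0.00270000 − 0.00695334 ≈ -0.004253 kip.

-0.004253 kip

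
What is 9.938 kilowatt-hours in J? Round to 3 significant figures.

3.58e+7 J

1 kWh = 3.60000e+6 joules.
Thus 9.938 × 3.60000e+6 ≈ 3.58e+7 J.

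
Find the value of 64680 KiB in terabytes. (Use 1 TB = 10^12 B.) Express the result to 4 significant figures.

1 kibibyte = 1.02400e-9 terabytes.
64680 × 1.02400e-9 ≈ 6.623e-5 TB.

6.623e-5 terabytes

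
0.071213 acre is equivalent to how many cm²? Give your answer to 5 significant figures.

2.8819e+6 square centimeters

1 acre = 4.04686e+7 cm².
So 0.071213 × 4.04686e+7 ≈ 2.8819e+6 cm².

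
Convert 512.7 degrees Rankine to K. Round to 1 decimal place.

°R = K × 9/5.
Applying the formula gives 284.8 K.

284.8 K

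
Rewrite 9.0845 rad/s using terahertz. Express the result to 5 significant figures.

1 rad/s = 1.59155 × 10^-13 terahertz.
So 9.0845 × 1.59155 × 10^-13 ≈ 1.4458 × 10^-12 THz.

1.4458 × 10^-12 terahertz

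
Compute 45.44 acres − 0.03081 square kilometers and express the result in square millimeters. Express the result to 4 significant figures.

45.44 acre = 1.83889e+11 mm² and 0.03081 km² = 3.08100e+10 mm².
1.83889e+11 − 3.08100e+10 ≈ 1.531e+11 mm².

1.531e+11 square millimeters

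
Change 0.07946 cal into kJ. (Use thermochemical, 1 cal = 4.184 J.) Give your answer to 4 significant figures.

0.0003325 kilojoules

1 calorie = 0.00418400 kJ.
So 0.07946 × 0.00418400 ≈ 0.0003325 kJ.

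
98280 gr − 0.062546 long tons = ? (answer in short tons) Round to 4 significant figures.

-0.06303 short ton

98280 gr = 0.00702000 short ton and 0.062546 long ton = 0.0700515 short ton.
0.00702000 − 0.0700515 ≈ -0.06303 short ton.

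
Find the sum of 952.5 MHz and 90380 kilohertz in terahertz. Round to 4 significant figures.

0.001043 terahertz

952.5 MHz = 0.000952500 THz and 90380 kHz = 9.03800 × 10^-5 THz.
0.000952500 + 9.03800 × 10^-5 ≈ 0.001043 THz.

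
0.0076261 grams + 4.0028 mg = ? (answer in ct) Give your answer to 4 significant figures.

0.0076261 g = 0.0381305 ct and 4.0028 mg = 0.0200140 ct.
0.0381305 + 0.0200140 ≈ 0.05814 ct.

0.05814 carats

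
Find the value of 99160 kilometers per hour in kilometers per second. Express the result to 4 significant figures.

27.54 km/s

1 kilometer per hour = 0.000277778 kilometers per second.
99160 × 0.000277778 ≈ 27.54 km/s.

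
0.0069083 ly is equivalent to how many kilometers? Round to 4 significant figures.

1 ly = 9.46073 × 10^12 km.
0.0069083 × 9.46073 × 10^12 ≈ 6.536 × 10^10 km.

6.536 × 10^10 kilometers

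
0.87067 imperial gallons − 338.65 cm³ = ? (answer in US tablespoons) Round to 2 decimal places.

244.78 US tablespoons

0.87067 imp gal = 267.682 US tbsp and 338.65 cm³ = 22.9022 US tbsp.
267.682 − 22.9022 ≈ 244.78 US tbsp.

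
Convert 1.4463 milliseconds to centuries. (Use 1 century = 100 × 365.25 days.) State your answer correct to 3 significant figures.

4.58 × 10^-13 century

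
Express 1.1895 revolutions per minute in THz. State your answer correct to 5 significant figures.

1 revolution per minute = 1.66667e-14 THz.
Thus 1.1895 × 1.66667e-14 ≈ 1.9825e-14 THz.

1.9825e-14 THz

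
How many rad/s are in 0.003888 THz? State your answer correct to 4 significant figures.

1 THz = 6.28319 × 10^12 rad/s.
Thus 0.003888 × 6.28319 × 10^12 ≈ 2.443 × 10^10 rad/s.

2.443 × 10^10 rad/s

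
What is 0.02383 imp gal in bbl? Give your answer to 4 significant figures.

1 imperial gallon = 0.0285940 bbl.
0.02383 × 0.0285940 ≈ 0.0006814 bbl.

0.0006814 bbl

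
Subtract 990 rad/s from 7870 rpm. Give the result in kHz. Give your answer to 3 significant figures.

-0.0264 kilohertz

7870 rpm = 0.131167 kHz and 990 rad/s = 0.157563 kHz.
0.131167 − 0.157563 ≈ -0.0264 kHz.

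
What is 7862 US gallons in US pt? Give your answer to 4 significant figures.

1 US gal = 8.00000 US pints.
Thus 7862 × 8.00000 ≈ 62900 US pt.

62900 US pt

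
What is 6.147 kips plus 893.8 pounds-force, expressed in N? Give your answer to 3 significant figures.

31300 N

6.147 kip = 27343.2 N and 893.8 lbf = 3975.82 N.
27343.2 + 3975.82 ≈ 31300 N.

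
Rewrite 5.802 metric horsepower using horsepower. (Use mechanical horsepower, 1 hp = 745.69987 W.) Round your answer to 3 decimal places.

5.723 horsepower

1 metric horsepower = 0.986320 hp.
Then 5.802 × 0.986320 ≈ 5.723 hp.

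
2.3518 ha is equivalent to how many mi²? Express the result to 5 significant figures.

1 ha = 0.003861022 mi².
Then 2.3518 × 0.003861022 ≈ 0.0090804 mi².

0.0090804 mi²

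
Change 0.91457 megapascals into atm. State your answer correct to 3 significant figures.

9.03 atm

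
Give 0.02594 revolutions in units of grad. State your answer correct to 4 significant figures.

1 revolution = 400.000 gradians.
Thus 0.02594 × 400.000 ≈ 10.38 grad.

10.38 gradians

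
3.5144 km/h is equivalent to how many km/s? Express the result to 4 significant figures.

0.0009762 km/s

1 kilometer per hour = 0.000277778 kilometers per second.
3.5144 × 0.000277778 ≈ 0.0009762 km/s.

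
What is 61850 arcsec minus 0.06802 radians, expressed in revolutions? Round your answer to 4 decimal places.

0.0369 rev

61850 arcsec = 0.0477238 rev and 0.06802 rad = 0.0108257 rev.
0.0477238 − 0.0108257 ≈ 0.0369 rev.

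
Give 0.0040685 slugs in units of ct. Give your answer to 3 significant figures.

297 ct

1 slug = 72969.5 ct.
0.0040685 × 72969.5 ≈ 297 ct.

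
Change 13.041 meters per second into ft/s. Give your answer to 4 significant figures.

42.79 ft/s

1 meter per second = 3.28084 feet per second.
So 13.041 × 3.28084 ≈ 42.79 ft/s.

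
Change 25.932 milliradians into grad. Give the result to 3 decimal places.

1 mrad = 0.0636620 gradians.
So 25.932 × 0.0636620 ≈ 1.651 grad.

1.651 gradians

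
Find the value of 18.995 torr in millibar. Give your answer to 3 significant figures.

25.3 mbar

1 torr = 1.33322 millibar.
So 18.995 × 1.33322 ≈ 25.3 mbar.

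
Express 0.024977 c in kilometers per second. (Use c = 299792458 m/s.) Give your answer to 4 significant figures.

7488 kilometers per second

1 speed of light = 299792 kilometers per second.
Then 0.024977 × 299792 ≈ 7488 km/s.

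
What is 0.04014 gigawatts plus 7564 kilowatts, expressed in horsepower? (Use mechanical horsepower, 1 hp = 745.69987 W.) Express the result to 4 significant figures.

63970 horsepower

0.04014 GW = 53828.6 hp and 7564 kW = 10143.5 hp.
53828.6 + 10143.5 ≈ 63970 hp.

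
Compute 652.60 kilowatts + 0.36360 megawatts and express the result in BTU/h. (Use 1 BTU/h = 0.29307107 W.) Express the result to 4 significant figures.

3.467 × 10^6 BTU per hour

652.60 kW = 2.22676 × 10^6 BTU/h and 0.36360 MW = 1.24065 × 10^6 BTU/h.
2.22676 × 10^6 + 1.24065 × 10^6 ≈ 3.467 × 10^6 BTU/h.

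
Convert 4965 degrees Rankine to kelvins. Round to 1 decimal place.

2758.3 K

°R = K × 9/5.
Applying the formula gives 2758.3 K.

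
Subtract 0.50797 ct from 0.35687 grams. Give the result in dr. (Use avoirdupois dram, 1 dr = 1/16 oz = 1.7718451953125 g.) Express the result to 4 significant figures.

0.35687 g = 0.201412 dr and 0.50797 ct = 0.0573380 dr.
0.201412 − 0.0573380 ≈ 0.1441 dr.

0.1441 dr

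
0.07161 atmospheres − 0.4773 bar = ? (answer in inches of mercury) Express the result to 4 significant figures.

-11.95 inHg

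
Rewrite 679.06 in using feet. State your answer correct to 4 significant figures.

56.59 ft

1 inch = 0.0833333 feet.
679.06 × 0.0833333 ≈ 56.59 ft.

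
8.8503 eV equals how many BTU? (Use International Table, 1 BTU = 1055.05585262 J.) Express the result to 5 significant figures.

1.3440 × 10^-21 BTU

1 electronvolt = 1.51857 × 10^-22 British thermal units.
So 8.8503 × 1.51857 × 10^-22 ≈ 1.3440 × 10^-21 BTU.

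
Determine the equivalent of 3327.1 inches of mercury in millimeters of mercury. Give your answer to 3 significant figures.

1 inHg = 25.4000 millimeters of mercury.
Then 3327.1 × 25.4000 ≈ 84500 mmHg.

84500 mmHg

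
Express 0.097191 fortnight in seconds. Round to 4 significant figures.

1 fortnight = 1.20960 × 10^6 s.
0.097191 × 1.20960 × 10^6 ≈ 117600 s.

117600 s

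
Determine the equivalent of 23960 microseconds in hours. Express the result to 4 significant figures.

6.656e-6 h

1 μs = 2.77778e-10 h.
23960 × 2.77778e-10 ≈ 6.656e-6 h.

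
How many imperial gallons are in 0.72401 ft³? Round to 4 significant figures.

1 ft³ = 6.22884 imp gal.
So 0.72401 × 6.22884 ≈ 4.510 imp gal.

4.510 imperial gallons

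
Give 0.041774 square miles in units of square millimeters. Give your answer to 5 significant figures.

1.0819 × 10^11 square millimeters

1 square mile = 2.58999 × 10^12 square millimeters.
Then 0.041774 × 2.58999 × 10^12 ≈ 1.0819 × 10^11 mm².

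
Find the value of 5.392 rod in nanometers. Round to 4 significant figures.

1 rod = 5.02920 × 10^9 nm.
Then 5.392 × 5.02920 × 10^9 ≈ 2.712 × 10^10 nm.

2.712 × 10^10 nm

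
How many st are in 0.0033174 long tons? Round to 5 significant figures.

0.53078 stone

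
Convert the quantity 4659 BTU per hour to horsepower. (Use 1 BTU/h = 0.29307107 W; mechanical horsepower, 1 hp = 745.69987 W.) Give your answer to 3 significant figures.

1.83 horsepower

1 BTU per hour = 0.000393015 hp.
Then 4659 × 0.000393015 ≈ 1.83 hp.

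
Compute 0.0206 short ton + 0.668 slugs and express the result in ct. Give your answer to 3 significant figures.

0.0206 short ton = 93440.0 ct and 0.668 slug = 48743.6 ct.
93440.0 + 48743.6 ≈ 142000 ct.

142000 ct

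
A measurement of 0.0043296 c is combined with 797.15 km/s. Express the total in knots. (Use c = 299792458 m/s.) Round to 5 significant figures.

4.0726 × 10^6 kn

0.0043296 c = 2.52307 × 10^6 kn and 797.15 km/s = 1.54954 × 10^6 kn.
2.52307 × 10^6 + 1.54954 × 10^6 ≈ 4.0726 × 10^6 kn.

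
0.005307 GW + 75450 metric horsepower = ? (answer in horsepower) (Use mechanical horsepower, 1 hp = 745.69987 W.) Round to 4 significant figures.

0.005307 GW = 7116.80 hp and 75450 PS = 74417.8 hp.
7116.80 + 74417.8 ≈ 81530 hp.

81530 hp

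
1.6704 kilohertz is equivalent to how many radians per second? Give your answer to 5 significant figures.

10495 radians per second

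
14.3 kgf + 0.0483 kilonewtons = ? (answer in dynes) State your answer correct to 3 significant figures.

1.89 × 10^7 dynes

14.3 kgf = 1.40235 × 10^7 dyn and 0.0483 kN = 4.83000 × 10^6 dyn.
1.40235 × 10^7 + 4.83000 × 10^6 ≈ 1.89 × 10^7 dyn.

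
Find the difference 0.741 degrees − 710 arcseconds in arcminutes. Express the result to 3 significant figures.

32.6 arcminutes

0.741 ° = 44.4600 arcmin and 710 arcsec = 11.8333 arcmin.
44.4600 − 11.8333 ≈ 32.6 arcmin.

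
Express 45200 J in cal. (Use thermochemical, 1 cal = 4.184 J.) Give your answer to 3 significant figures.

10800 calories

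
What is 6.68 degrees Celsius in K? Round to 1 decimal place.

279.8 kelvins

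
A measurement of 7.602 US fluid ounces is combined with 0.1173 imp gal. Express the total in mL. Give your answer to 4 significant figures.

7.602 US fl oz = 224.818 mL and 0.1173 imp gal = 533.256 mL.
224.818 + 533.256 ≈ 758.1 mL.

758.1 mL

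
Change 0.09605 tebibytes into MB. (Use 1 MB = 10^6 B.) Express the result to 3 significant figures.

106000 MB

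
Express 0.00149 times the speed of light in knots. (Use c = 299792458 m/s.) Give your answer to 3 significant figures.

1 speed of light = 5.82750e+8 kn.
Thus 0.00149 × 5.82750e+8 ≈ 868000 kn.

868000 kn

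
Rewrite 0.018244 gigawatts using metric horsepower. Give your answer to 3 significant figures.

24800 metric horsepower

1 gigawatt = 1.35962 × 10^6 PS.
So 0.018244 × 1.35962 × 10^6 ≈ 24800 PS.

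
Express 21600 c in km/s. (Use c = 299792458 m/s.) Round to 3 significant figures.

1 speed of light = 299792 kilometers per second.
Thus 21600 × 299792 ≈ 6.48e+9 km/s.

6.48e+9 kilometers per second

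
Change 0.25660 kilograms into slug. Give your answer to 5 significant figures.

1 kilogram = 0.0685218 slug.
Thus 0.25660 × 0.0685218 ≈ 0.017583 slug.

0.017583 slug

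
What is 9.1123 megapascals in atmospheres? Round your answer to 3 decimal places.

89.931 atm

1 MPa = 9.86923 atm.
9.1123 × 9.86923 ≈ 89.931 atm.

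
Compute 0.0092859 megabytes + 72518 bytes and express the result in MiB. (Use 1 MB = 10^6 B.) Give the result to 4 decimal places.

0.0092859 MB = 0.00885572 MiB and 72518 B = 0.0691586 MiB.
0.00885572 + 0.0691586 ≈ 0.0780 MiB.

0.0780 mebibytes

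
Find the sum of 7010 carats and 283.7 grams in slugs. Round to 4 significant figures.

7010 ct = 0.0960675 slug and 283.7 g = 0.0194396 slug.
0.0960675 + 0.0194396 ≈ 0.1155 slug.

0.1155 slug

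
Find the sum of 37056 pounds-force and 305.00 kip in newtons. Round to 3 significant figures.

1.52 × 10^6 newtons

37056 lbf = 164833 N and 305.00 kip = 1.35671 × 10^6 N.
164833 + 1.35671 × 10^6 ≈ 1.52 × 10^6 N.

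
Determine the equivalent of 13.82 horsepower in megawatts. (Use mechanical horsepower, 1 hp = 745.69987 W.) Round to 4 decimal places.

0.0103 MW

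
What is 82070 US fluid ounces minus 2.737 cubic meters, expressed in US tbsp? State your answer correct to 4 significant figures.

-20960 US tbsp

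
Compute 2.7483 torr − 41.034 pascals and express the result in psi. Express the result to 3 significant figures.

0.0472 pounds per square inch

2.7483 torr = 0.0531433 psi and 41.034 Pa = 0.00595148 psi.
0.0531433 − 0.00595148 ≈ 0.0472 psi.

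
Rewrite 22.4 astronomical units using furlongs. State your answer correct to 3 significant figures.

1 au = 7.43646e+8 furlong.
Thus 22.4 × 7.43646e+8 ≈ 1.67e+10 furlong.

1.67e+10 furlongs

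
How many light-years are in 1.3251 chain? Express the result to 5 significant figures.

2.8176 × 10^-15 light-years

1 chain = 2.12635 × 10^-15 light-years.
Then 1.3251 × 2.12635 × 10^-15 ≈ 2.8176 × 10^-15 ly.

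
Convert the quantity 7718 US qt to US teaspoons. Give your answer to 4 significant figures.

1 US qt = 192.000 US tsp.
Then 7718 × 192.000 ≈ 1.482 × 10^6 US tsp.

1.482 × 10^6 US tsp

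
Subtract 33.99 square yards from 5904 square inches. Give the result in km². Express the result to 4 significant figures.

-2.461 × 10^-5 km²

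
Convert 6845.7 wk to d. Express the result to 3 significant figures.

1 wk = 7.00000 d.
6845.7 × 7.00000 ≈ 47900 d.

47900 d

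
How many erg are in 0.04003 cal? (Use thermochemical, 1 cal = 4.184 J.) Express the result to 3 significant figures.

1.67e+6 erg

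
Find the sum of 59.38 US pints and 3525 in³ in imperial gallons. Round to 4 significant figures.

18.89 imp gal

59.38 US pt = 6.18052 imp gal and 3525 in³ = 12.7064 imp gal.
6.18052 + 12.7064 ≈ 18.89 imp gal.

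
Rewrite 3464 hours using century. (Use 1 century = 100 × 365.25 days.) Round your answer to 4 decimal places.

0.0040 century

1 hour = 1.14077e-6 century.
So 3464 × 1.14077e-6 ≈ 0.0040 century.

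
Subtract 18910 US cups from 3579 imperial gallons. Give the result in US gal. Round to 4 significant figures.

3116 US gal

3579 imp gal = 4298.200 US gal and 18910 US cup = 1181.875 US gal.
4298.200 − 1181.875 ≈ 3116 US gal.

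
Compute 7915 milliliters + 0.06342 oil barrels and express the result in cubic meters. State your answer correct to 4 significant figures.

0.01800 cubic meters

7915 mL = 0.00791500 m³ and 0.06342 bbl = 0.0100830 m³.
0.00791500 + 0.0100830 ≈ 0.01800 m³.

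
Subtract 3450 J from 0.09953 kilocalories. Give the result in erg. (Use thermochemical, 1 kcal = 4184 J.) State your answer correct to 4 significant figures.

-3.034e+10 erg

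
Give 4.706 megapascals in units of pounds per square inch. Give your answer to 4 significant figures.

682.5 pounds per square inch

1 MPa = 145.038 psi.
4.706 × 145.038 ≈ 682.5 psi.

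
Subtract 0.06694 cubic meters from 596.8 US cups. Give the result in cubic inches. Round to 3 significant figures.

596.8 US cup = 8616.30 in³ and 0.06694 m³ = 4084.93 in³.
8616.30 − 4084.93 ≈ 4530 in³.

4530 cubic inches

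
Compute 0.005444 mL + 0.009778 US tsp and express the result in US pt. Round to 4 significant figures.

0.005444 mL = 1.15052e-5 US pt and 0.009778 US tsp = 0.000101854 US pt.
1.15052e-5 + 0.000101854 ≈ 0.0001134 US pt.

0.0001134 US pints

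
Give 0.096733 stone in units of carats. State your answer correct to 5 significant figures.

3071.4 ct

1 stone = 31751.5 carats.
Then 0.096733 × 31751.5 ≈ 3071.4 ct.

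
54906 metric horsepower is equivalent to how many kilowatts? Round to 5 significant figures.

40383 kW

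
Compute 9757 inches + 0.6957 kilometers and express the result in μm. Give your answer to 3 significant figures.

9757 in = 2.47828e+8 μm and 0.6957 km = 6.95700e+8 μm.
2.47828e+8 + 6.95700e+8 ≈ 9.44e+8 μm.

9.44e+8 μm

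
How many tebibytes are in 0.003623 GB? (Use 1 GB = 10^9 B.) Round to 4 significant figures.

1 gigabyte = 0.000909495 TiB.
0.003623 × 0.000909495 ≈ 3.295 × 10^-6 TiB.

3.295 × 10^-6 TiB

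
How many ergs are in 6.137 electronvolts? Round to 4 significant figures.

9.833 × 10^-12 erg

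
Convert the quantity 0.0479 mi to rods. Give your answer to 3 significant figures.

1 mile = 320.000 rod.
Then 0.0479 × 320.000 ≈ 15.3 rod.

15.3 rods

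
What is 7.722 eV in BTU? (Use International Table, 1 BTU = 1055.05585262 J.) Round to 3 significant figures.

1.17e-21 BTU

1 electronvolt = 1.51857e-22 British thermal units.
So 7.722 × 1.51857e-22 ≈ 1.17e-21 BTU.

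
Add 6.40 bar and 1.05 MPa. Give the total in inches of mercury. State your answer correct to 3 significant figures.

499 inHg

6.40 bar = 188.992 inHg and 1.05 MPa = 310.065 inHg.
188.992 + 310.065 ≈ 499 inHg.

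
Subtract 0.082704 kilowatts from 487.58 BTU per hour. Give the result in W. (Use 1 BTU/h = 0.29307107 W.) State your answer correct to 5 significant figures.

487.58 BTU/h = 142.896 W and 0.082704 kW = 82.7040 W.
142.896 − 82.7040 ≈ 60.192 W.

60.192 W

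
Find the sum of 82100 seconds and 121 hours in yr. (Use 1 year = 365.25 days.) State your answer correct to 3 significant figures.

0.0164 yr

82100 s = 0.00260159 yr and 121 h = 0.0138033 yr.
0.00260159 + 0.0138033 ≈ 0.0164 yr.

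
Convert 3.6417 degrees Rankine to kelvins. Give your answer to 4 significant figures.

°R = K × 9/5.
Applying the formula gives 2.023 K.

2.023 kelvins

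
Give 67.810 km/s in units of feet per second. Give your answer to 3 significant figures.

1 kilometer per second = 3280.84 feet per second.
67.810 × 3280.84 ≈ 222000 ft/s.

222000 ft/s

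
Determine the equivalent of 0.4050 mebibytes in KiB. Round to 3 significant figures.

415 KiB

1 mebibyte = 1024.00 KiB.
Then 0.4050 × 1024.00 ≈ 415 KiB.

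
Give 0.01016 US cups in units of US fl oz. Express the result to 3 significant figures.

0.0813 US fluid ounces

1 US cup = 8.00000 US fl oz.
So 0.01016 × 8.00000 ≈ 0.0813 US fl oz.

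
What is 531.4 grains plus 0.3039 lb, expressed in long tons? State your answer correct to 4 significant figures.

531.4 gr = 3.38903 × 10^-5 long ton and 0.3039 lb = 0.000135670 long ton.
3.38903 × 10^-5 + 0.000135670 ≈ 0.0001696 long ton.

0.0001696 long ton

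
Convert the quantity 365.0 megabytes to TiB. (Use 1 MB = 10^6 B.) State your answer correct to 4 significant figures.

0.0003320 TiB

1 megabyte = 9.09495e-7 TiB.
Then 365.0 × 9.09495e-7 ≈ 0.0003320 TiB.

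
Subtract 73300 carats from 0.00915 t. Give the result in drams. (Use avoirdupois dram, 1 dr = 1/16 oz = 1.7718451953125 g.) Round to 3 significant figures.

-3110 dr

0.00915 t = 5164.11 dr and 73300 ct = 8273.86 dr.
5164.11 − 8273.86 ≈ -3110 dr.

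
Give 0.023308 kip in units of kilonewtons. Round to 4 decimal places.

1 kip = 4.44822 kN.
Then 0.023308 × 4.44822 ≈ 0.1037 kN.

0.1037 kN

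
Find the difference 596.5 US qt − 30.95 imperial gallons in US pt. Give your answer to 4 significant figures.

895.6 US pints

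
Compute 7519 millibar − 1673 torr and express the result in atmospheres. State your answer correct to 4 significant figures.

7519 mbar = 7.42068 atm and 1673 torr = 2.20132 atm.
7.42068 − 2.20132 ≈ 5.219 atm.

5.219 atmospheres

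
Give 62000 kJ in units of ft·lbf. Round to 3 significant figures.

1 kJ = 737.562 foot-pounds.
Then 62000 × 737.562 ≈ 4.57 × 10^7 ft·lbf.

4.57 × 10^7 ft·lbf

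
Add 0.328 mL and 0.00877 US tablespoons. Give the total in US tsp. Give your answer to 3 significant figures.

0.0929 US tsp

0.328 mL = 0.0665460 US tsp and 0.00877 US tbsp = 0.0263100 US tsp.
0.0665460 + 0.0263100 ≈ 0.0929 US tsp.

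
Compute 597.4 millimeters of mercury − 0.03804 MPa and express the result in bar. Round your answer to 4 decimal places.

0.4161 bar

597.4 mmHg = 0.796468 bar and 0.03804 MPa = 0.380400 bar.
0.796468 − 0.380400 ≈ 0.4161 bar.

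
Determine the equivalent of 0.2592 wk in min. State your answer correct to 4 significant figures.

2613 min

1 week = 10080.0 min.
0.2592 × 10080.0 ≈ 2613 min.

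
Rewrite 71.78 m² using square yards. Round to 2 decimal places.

85.85 square yards

1 square meter = 1.19599 yd².
Then 71.78 × 1.19599 ≈ 85.85 yd².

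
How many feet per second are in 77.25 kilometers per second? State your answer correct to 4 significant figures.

253400 ft/s

1 kilometer per second = 3280.84 feet per second.
Then 77.25 × 3280.84 ≈ 253400 ft/s.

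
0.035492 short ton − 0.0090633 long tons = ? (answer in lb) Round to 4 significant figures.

0.035492 short ton = 70.9840 lb and 0.0090633 long ton = 20.3018 lb.
70.9840 − 20.3018 ≈ 50.68 lb.

50.68 pounds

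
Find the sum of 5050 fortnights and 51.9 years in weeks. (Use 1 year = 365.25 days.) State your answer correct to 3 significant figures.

12800 wk

5050 fortnight = 10100.0 wk and 51.9 yr = 2708.07 wk.
10100.0 + 2708.07 ≈ 12800 wk.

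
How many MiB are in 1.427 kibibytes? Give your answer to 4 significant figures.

0.001394 mebibytes

1 kibibyte = 0.0009765625 MiB.
Then 1.427 × 0.0009765625 ≈ 0.001394 MiB.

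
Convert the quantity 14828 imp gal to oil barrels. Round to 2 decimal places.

1 imp gal = 0.0285940 oil barrels.
14828 × 0.0285940 ≈ 423.99 bbl.

423.99 bbl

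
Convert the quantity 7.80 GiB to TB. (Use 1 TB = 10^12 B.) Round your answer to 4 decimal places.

0.0084 TB

1 GiB = 0.00107374 TB.
Thus 7.80 × 0.00107374 ≈ 0.0084 TB.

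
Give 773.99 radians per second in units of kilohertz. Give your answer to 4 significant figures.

1 rad/s = 0.000159155 kilohertz.
Thus 773.99 × 0.000159155 ≈ 0.1232 kHz.

0.1232 kilohertz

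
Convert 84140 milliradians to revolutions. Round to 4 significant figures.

1 milliradian = 0.000159155 revolutions.
84140 × 0.000159155 ≈ 13.39 rev.

13.39 rev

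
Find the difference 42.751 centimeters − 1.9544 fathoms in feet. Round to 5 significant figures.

-10.324 feet

42.751 cm = 1.40259 ft and 1.9544 fathom = 11.7264 ft.
1.40259 − 11.7264 ≈ -10.324 ft.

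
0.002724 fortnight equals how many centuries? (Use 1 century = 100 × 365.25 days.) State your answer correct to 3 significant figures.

1.04 × 10^-6 century

1 fortnight = 0.000383299 century.
0.002724 × 0.000383299 ≈ 1.04 × 10^-6 century.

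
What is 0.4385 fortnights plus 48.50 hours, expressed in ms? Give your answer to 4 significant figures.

7.050e+8 milliseconds

0.4385 fortnight = 5.30410e+8 ms and 48.50 h = 1.74600e+8 ms.
5.30410e+8 + 1.74600e+8 ≈ 7.050e+8 ms.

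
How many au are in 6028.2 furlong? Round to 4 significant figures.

8.106 × 10^-6 au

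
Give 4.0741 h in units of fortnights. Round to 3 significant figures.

1 hour = 0.00297619 fortnight.
4.0741 × 0.00297619 ≈ 0.0121 fortnight.

0.0121 fortnight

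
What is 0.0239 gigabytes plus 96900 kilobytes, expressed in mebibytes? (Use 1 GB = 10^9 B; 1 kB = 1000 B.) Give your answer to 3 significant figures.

115 mebibytes

0.0239 GB = 22.7928 MiB and 96900 kB = 92.4110 MiB.
22.7928 + 92.4110 ≈ 115 MiB.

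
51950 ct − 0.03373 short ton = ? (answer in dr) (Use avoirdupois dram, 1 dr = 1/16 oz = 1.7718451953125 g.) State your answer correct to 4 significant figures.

51950 ct = 5863.94 dr and 0.03373 short ton = 17269.8 dr.
5863.94 − 17269.8 ≈ -11410 dr.

-11410 drams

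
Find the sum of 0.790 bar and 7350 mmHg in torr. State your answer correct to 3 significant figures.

7940 torr

0.790 bar = 592.549 torr and 7350 mmHg = 7350.00 torr.
592.549 + 7350.00 ≈ 7940 torr.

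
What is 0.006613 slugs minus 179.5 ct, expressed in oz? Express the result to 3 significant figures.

2.14 oz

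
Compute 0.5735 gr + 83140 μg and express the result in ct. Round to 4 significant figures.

0.6015 ct

0.5735 gr = 0.185811 ct and 83140 μg = 0.415700 ct.
0.185811 + 0.415700 ≈ 0.6015 ct.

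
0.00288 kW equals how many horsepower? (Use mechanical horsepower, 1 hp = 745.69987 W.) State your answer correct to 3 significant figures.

1 kilowatt = 1.34102 hp.
0.00288 × 1.34102 ≈ 0.00386 hp.

0.00386 hp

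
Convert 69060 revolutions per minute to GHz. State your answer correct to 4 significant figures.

1 revolution per minute = 1.66667e-11 GHz.
Then 69060 × 1.66667e-11 ≈ 1.151e-6 GHz.

1.151e-6 gigahertz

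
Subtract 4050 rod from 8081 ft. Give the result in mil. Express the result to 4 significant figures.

-7.049 × 10^8 mils

8081 ft = 9.69720 × 10^7 mil and 4050 rod = 8.01900 × 10^8 mil.
9.69720 × 10^7 − 8.01900 × 10^8 ≈ -7.049 × 10^8 mil.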